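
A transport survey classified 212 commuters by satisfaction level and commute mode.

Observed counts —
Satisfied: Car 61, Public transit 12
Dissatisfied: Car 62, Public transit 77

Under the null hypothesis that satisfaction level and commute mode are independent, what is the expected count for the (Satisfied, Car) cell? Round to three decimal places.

Row total (Satisfied) = 73; column total (Car) = 123; grand total N = 212.
Expected count = (row total × column total) / N = 73 × 123 / 212 = 42.354.

42.354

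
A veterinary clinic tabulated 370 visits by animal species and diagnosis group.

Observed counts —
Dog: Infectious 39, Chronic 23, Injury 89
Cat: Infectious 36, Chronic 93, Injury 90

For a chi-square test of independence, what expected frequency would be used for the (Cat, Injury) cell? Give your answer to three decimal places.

105.949

Row total (Cat) = 219; column total (Injury) = 179; grand total N = 370.
Expected count = (row total × column total) / N = 219 × 179 / 370 = 105.949.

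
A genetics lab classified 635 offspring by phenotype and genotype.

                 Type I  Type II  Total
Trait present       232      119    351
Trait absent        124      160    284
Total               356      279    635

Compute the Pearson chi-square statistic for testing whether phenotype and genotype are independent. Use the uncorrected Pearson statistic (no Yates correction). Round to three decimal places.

Grand total N = 635.
Expected counts (row total × column total / N):
  Trait present, Type I: 351×356/635 = 196.7811
  Trait present, Type II: 351×279/635 = 154.2189
  Trait absent, Type I: 284×356/635 = 159.2189
  Trait absent, Type II: 284×279/635 = 124.7811
Contributions (O − E)²/E:
  (232 − 196.7811)²/196.7811 = 6.3033
  (119 − 154.2189)²/154.2189 = 8.0429
  (124 − 159.2189)²/159.2189 = 7.7903
  (160 − 124.7811)²/124.7811 = 9.9404
χ² = 6.3033 + 8.0429 + 7.7903 + 9.9404 = 32.077

32.077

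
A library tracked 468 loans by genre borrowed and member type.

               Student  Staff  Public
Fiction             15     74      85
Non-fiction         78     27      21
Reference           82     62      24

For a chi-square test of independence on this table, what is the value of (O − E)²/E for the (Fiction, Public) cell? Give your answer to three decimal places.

27.816

Row total (Fiction) = 174; column total (Public) = 130; N = 468.
Expected count E = 174 × 130 / 468 = 48.3333.
Contribution = (O − E)²/E = (85 − 48.3333)² / 48.3333 = 27.816.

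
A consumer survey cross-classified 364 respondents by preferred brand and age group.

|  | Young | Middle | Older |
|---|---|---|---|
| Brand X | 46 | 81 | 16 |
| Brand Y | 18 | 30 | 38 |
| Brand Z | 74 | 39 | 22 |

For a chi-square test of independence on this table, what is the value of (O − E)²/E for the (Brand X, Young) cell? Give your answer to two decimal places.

1.24

Row total (Brand X) = 143; column total (Young) = 138; N = 364.
Expected count E = 143 × 138 / 364 = 54.2143.
Contribution = (O − E)²/E = (46 − 54.2143)² / 54.2143 = 1.24.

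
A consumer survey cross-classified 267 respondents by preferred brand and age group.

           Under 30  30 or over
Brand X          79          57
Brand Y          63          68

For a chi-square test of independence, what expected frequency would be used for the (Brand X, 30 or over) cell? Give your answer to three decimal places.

63.670

Row total (Brand X) = 136; column total (30 or over) = 125; grand total N = 267.
Expected count = (row total × column total) / N = 136 × 125 / 267 = 63.670.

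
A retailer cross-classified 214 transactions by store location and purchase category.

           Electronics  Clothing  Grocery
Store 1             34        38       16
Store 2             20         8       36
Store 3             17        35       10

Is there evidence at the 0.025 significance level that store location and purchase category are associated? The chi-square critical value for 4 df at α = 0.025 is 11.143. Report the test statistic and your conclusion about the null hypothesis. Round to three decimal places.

42.180; reject H₀

Row totals: 88, 64, 62. Column totals: 71, 81, 62. Grand total N = 214.
Expected counts (row total × column total / N):
  Store 1, Electronics: 88×71/214 = 29.1963
  Store 1, Clothing: 88×81/214 = 33.3084
  Store 1, Grocery: 88×62/214 = 25.4953
  Store 2, Electronics: 64×71/214 = 21.2336
  Store 2, Clothing: 64×81/214 = 24.2243
  Store 2, Grocery: 64×62/214 = 18.5421
  Store 3, Electronics: 62×71/214 = 20.5701
  Store 3, Clothing: 62×81/214 = 23.4673
  Store 3, Grocery: 62×62/214 = 17.9626
Contributions (O − E)²/E:
  (34 − 29.1963)²/29.1963 = 0.7904
  (38 − 33.3084)²/33.3084 = 0.6608
  (16 − 25.4953)²/25.4953 = 3.5364
  (20 − 21.2336)²/21.2336 = 0.0717
  (8 − 24.2243)²/24.2243 = 10.8663
  (36 − 18.5421)²/18.5421 = 16.4371
  (17 − 20.5701)²/20.5701 = 0.6196
  (35 − 23.4673)²/23.4673 = 5.6676
  (10 − 17.9626)²/17.9626 = 3.5297
χ² = 0.7904 + 0.6608 + 3.5364 + 0.0717 + 10.8663 + 16.4371 + 0.6196 + 5.6676 + 3.5297 = 42.180
df = (3−1)(3−1) = 4. Since 42.180 > 11.143, reject the null hypothesis of independence at α = 0.025.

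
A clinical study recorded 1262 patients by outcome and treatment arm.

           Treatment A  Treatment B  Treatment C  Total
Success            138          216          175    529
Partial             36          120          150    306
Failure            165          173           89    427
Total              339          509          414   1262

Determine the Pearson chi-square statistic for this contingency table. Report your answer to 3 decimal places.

91.432

Grand total N = 1262.
Expected counts (row total × column total / N):
  Success, Treatment A: 529×339/1262 = 142.1006
  Success, Treatment B: 529×509/1262 = 213.3605
  Success, Treatment C: 529×414/1262 = 173.5388
  Partial, Treatment A: 306×339/1262 = 82.1981
  Partial, Treatment B: 306×509/1262 = 123.4184
  Partial, Treatment C: 306×414/1262 = 100.3835
  Failure, Treatment A: 427×339/1262 = 114.7013
  Failure, Treatment B: 427×509/1262 = 172.2211
  Failure, Treatment C: 427×414/1262 = 140.0777
Contributions (O − E)²/E:
  (138 − 142.1006)²/142.1006 = 0.1183
  (216 − 213.3605)²/213.3605 = 0.0327
  (175 − 173.5388)²/173.5388 = 0.0123
  (36 − 82.1981)²/82.1981 = 25.9649
  (120 − 123.4184)²/123.4184 = 0.0947
  (150 − 100.3835)²/100.3835 = 24.5239
  (165 − 114.7013)²/114.7013 = 22.0569
  (173 − 172.2211)²/172.2211 = 0.0035
  (89 − 140.0777)²/140.0777 = 18.6249
χ² = 0.1183 + 0.0327 + 0.0123 + 25.9649 + 0.0947 + 24.5239 + 22.0569 + 0.0035 + 18.6249 = 91.432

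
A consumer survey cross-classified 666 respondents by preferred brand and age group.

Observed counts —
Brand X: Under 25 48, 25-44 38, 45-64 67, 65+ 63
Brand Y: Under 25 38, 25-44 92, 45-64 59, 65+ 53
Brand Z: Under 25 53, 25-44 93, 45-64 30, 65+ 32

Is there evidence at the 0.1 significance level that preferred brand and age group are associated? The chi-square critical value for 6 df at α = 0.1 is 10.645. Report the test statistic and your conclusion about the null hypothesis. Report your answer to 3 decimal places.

52.693; reject H₀

Row totals: 216, 242, 208. Column totals: 139, 223, 156, 148. Grand total N = 666.
Expected counts (row total × column total / N):
  Brand X, Under 25: 216×139/666 = 45.0811
  Brand X, 25-44: 216×223/666 = 72.3243
  Brand X, 45-64: 216×156/666 = 50.5946
  Brand X, 65+: 216×148/666 = 48.0000
  Brand Y, Under 25: 242×139/666 = 50.5075
  Brand Y, 25-44: 242×223/666 = 81.0300
  Brand Y, 45-64: 242×156/666 = 56.6847
  Brand Y, 65+: 242×148/666 = 53.7778
  Brand Z, Under 25: 208×139/666 = 43.4114
  Brand Z, 25-44: 208×223/666 = 69.6456
  Brand Z, 45-64: 208×156/666 = 48.7207
  Brand Z, 65+: 208×148/666 = 46.2222
Contributions (O − E)²/E:
  (48 − 45.0811)²/45.0811 = 0.1890
  (38 − 72.3243)²/72.3243 = 16.2899
  (67 − 50.5946)²/50.5946 = 5.3195
  (63 − 48.0000)²/48.0000 = 4.6875
  (38 − 50.5075)²/50.5075 = 3.0973
  (92 − 81.0300)²/81.0300 = 1.4851
  (59 − 56.6847)²/56.6847 = 0.0946
  (53 − 53.7778)²/53.7778 = 0.0112
  (53 − 43.4114)²/43.4114 = 2.1179
  (93 − 69.6456)²/69.6456 = 7.8315
  (30 − 48.7207)²/48.7207 = 7.1933
  (32 − 46.2222)²/46.2222 = 4.3761
χ² = 0.1890 + 16.2899 + 5.3195 + 4.6875 + 3.0973 + 1.4851 + 0.0946 + 0.0112 + 2.1179 + 7.8315 + 7.1933 + 4.3761 = 52.693
df = (3−1)(4−1) = 6. Since 52.693 > 10.645, reject the null hypothesis of independence at α = 0.1.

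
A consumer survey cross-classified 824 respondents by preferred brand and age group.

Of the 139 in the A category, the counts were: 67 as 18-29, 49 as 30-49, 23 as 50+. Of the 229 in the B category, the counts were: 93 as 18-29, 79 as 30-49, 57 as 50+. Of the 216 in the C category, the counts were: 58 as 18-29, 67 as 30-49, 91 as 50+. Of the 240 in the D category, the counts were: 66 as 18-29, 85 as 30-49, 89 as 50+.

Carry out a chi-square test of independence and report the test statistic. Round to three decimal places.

41.043

Row totals: 139, 229, 216, 240. Column totals: 284, 280, 260. Grand total N = 824.
Expected counts (row total × column total / N):
  A, 18-29: 139×284/824 = 47.9078
  A, 30-49: 139×280/824 = 47.2330
  A, 50+: 139×260/824 = 43.8592
  B, 18-29: 229×284/824 = 78.9272
  B, 30-49: 229×280/824 = 77.8155
  B, 50+: 229×260/824 = 72.2573
  C, 18-29: 216×284/824 = 74.4466
  C, 30-49: 216×280/824 = 73.3981
  C, 50+: 216×260/824 = 68.1553
  D, 18-29: 240×284/824 = 82.7184
  D, 30-49: 240×280/824 = 81.5534
  D, 50+: 240×260/824 = 75.7282
Contributions (O − E)²/E:
  (67 − 47.9078)²/47.9078 = 7.6086
  (49 − 47.2330)²/47.2330 = 0.0661
  (23 − 43.8592)²/43.8592 = 9.9205
  (93 − 78.9272)²/78.9272 = 2.5092
  (79 − 77.8155)²/77.8155 = 0.0180
  (57 − 72.2573)²/72.2573 = 3.2216
  (58 − 74.4466)²/74.4466 = 3.6334
  (67 − 73.3981)²/73.3981 = 0.5577
  (91 − 68.1553)²/68.1553 = 7.6572
  (66 − 82.7184)²/82.7184 = 3.3790
  (85 − 81.5534)²/81.5534 = 0.1457
  (89 − 75.7282)²/75.7282 = 2.3260
χ² = 7.6086 + 0.0661 + 9.9205 + 2.5092 + 0.0180 + 3.2216 + 3.6334 + 0.5577 + 7.6572 + 3.3790 + 0.1457 + 2.3260 = 41.043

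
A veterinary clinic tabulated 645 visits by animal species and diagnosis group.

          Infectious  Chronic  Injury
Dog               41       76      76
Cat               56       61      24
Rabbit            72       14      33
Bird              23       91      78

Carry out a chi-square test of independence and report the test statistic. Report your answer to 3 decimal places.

Row totals: 193, 141, 119, 192. Column totals: 192, 242, 211. Grand total N = 645.
Expected counts (row total × column total / N):
  Dog, Infectious: 193×192/645 = 57.45116
  Dog, Chronic: 193×242/645 = 72.41240
  Dog, Injury: 193×211/645 = 63.13643
  Cat, Infectious: 141×192/645 = 41.97209
  Cat, Chronic: 141×242/645 = 52.90233
  Cat, Injury: 141×211/645 = 46.12558
  Rabbit, Infectious: 119×192/645 = 35.42326
  Rabbit, Chronic: 119×242/645 = 44.64806
  Rabbit, Injury: 119×211/645 = 38.92868
  Bird, Infectious: 192×192/645 = 57.15349
  Bird, Chronic: 192×242/645 = 72.03721
  Bird, Injury: 192×211/645 = 62.80930
Contributions (O − E)²/E:
  (41 − 57.45116)²/57.45116 = 4.7108
  (76 − 72.41240)²/72.41240 = 0.1777
  (76 − 63.13643)²/63.13643 = 2.6209
  (56 − 41.97209)²/41.97209 = 4.6884
  (61 − 52.90233)²/52.90233 = 1.2395
  (24 − 46.12558)²/46.12558 = 10.6132
  (72 − 35.42326)²/35.42326 = 37.7678
  (14 − 44.64806)²/44.64806 = 21.0379
  (33 − 38.92868)²/38.92868 = 0.9029
  (23 − 57.15349)²/57.15349 = 20.4093
  (91 − 72.03721)²/72.03721 = 4.9917
  (78 − 62.80930)²/62.80930 = 3.6739
χ² = 4.7108 + 0.1777 + 2.6209 + 4.6884 + 1.2395 + 10.6132 + 37.7678 + 21.0379 + 0.9029 + 20.4093 + 4.9917 + 3.6739 = 112.834

112.834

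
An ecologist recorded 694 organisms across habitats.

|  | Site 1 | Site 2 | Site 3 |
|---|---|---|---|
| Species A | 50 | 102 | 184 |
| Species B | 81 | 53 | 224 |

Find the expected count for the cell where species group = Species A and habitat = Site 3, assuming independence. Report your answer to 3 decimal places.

197.533

Row total (Species A) = 336; column total (Site 3) = 408; grand total N = 694.
Expected count = (row total × column total) / N = 336 × 408 / 694 = 197.533.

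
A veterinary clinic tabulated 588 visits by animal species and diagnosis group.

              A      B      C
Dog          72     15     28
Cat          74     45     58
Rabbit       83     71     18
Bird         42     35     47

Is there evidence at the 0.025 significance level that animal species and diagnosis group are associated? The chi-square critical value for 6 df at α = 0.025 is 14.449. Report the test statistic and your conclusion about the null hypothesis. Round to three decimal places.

Row totals: 115, 177, 172, 124. Column totals: 271, 166, 151. Grand total N = 588.
Expected counts (row total × column total / N):
  Dog, A: 115×271/588 = 53.0017
  Dog, B: 115×166/588 = 32.4660
  Dog, C: 115×151/588 = 29.5323
  Cat, A: 177×271/588 = 81.5765
  Cat, B: 177×166/588 = 49.9694
  Cat, C: 177×151/588 = 45.4541
  Rabbit, A: 172×271/588 = 79.2721
  Rabbit, B: 172×166/588 = 48.5578
  Rabbit, C: 172×151/588 = 44.1701
  Bird, A: 124×271/588 = 57.1497
  Bird, B: 124×166/588 = 35.0068
  Bird, C: 124×151/588 = 31.8435
Contributions (O − E)²/E:
  (72 − 53.0017)²/53.0017 = 6.8099
  (15 − 32.4660)²/32.4660 = 9.3963
  (28 − 29.5323)²/29.5323 = 0.0795
  (74 − 81.5765)²/81.5765 = 0.7037
  (45 − 49.9694)²/49.9694 = 0.4942
  (58 − 45.4541)²/45.4541 = 3.4628
  (83 − 79.2721)²/79.2721 = 0.1753
  (71 − 48.5578)²/48.5578 = 10.3722
  (18 − 44.1701)²/44.1701 = 15.5054
  (42 − 57.1497)²/57.1497 = 4.0160
  (35 − 35.0068)²/35.0068 = 0.0000
  (47 − 31.8435)²/31.8435 = 7.2140
χ² = 6.8099 + 9.3963 + 0.0795 + 0.7037 + 0.4942 + 3.4628 + 0.1753 + 10.3722 + 15.5054 + 4.0160 + 0.0000 + 7.2140 = 58.229
df = (4−1)(3−1) = 6. Since 58.229 > 14.449, reject the null hypothesis of independence at α = 0.025.

58.229; reject H₀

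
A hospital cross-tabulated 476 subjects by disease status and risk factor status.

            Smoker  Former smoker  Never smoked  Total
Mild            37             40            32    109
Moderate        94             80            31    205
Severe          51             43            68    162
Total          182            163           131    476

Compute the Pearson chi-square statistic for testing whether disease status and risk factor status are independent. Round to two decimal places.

33.82

Grand total N = 476.
Expected counts (row total × column total / N):
  Mild, Smoker: 109×182/476 = 41.676
  Mild, Former smoker: 109×163/476 = 37.326
  Mild, Never smoked: 109×131/476 = 29.998
  Moderate, Smoker: 205×182/476 = 78.382
  Moderate, Former smoker: 205×163/476 = 70.200
  Moderate, Never smoked: 205×131/476 = 56.418
  Severe, Smoker: 162×182/476 = 61.941
  Severe, Former smoker: 162×163/476 = 55.475
  Severe, Never smoked: 162×131/476 = 44.584
Contributions (O − E)²/E:
  (37 − 41.676)²/41.676 = 0.5246
  (40 − 37.326)²/37.326 = 0.1916
  (32 − 29.998)²/29.998 = 0.1336
  (94 − 78.382)²/78.382 = 3.1120
  (80 − 70.200)²/70.200 = 1.3681
  (31 − 56.418)²/56.418 = 11.4516
  (51 − 61.941)²/61.941 = 1.9326
  (43 − 55.475)²/55.475 = 2.8053
  (68 − 44.584)²/44.584 = 12.2983
χ² = 0.5246 + 0.1916 + 0.1336 + 3.1120 + 1.3681 + 11.4516 + 1.9326 + 2.8053 + 12.2983 = 33.82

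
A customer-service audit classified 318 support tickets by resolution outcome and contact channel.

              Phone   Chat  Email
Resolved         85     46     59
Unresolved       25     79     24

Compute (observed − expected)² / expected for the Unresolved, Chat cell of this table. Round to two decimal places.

16.35

Row total (Unresolved) = 128; column total (Chat) = 125; N = 318.
Expected count E = 128 × 125 / 318 = 50.3145.
Contribution = (O − E)²/E = (79 − 50.3145)² / 50.3145 = 16.35.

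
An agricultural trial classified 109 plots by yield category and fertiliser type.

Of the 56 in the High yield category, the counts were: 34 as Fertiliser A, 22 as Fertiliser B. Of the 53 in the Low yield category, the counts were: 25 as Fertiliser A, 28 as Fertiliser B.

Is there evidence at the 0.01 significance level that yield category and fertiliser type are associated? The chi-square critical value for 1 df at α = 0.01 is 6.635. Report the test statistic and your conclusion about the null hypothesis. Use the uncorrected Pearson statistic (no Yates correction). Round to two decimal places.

2.01; fail to reject H₀

Row totals: 56, 53. Column totals: 59, 50. Grand total N = 109.
Expected counts (row total × column total / N):
  High yield, Fertiliser A: 56×59/109 = 30.312
  High yield, Fertiliser B: 56×50/109 = 25.688
  Low yield, Fertiliser A: 53×59/109 = 28.688
  Low yield, Fertiliser B: 53×50/109 = 24.312
Contributions (O − E)²/E:
  (34 − 30.312)²/30.312 = 0.4487
  (22 − 25.688)²/25.688 = 0.5295
  (25 − 28.688)²/28.688 = 0.4741
  (28 − 24.312)²/24.312 = 0.5594
χ² = 0.4487 + 0.5295 + 0.4741 + 0.5594 = 2.01
df = (2−1)(2−1) = 1. Since 2.01 < 6.635, fail to reject the null hypothesis of independence at α = 0.01.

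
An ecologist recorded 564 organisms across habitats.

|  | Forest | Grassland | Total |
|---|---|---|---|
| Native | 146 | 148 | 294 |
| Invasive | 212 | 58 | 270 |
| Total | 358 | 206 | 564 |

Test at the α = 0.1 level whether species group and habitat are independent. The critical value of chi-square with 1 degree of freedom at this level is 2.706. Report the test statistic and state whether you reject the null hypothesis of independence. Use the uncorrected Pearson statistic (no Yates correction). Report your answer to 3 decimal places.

Grand total N = 564.
Expected counts (row total × column total / N):
  Native, Forest: 294×358/564 = 186.6170
  Native, Grassland: 294×206/564 = 107.3830
  Invasive, Forest: 270×358/564 = 171.3830
  Invasive, Grassland: 270×206/564 = 98.6170
Contributions (O − E)²/E:
  (146 − 186.6170)²/186.6170 = 8.8402
  (148 − 107.3830)²/107.3830 = 15.3631
  (212 − 171.3830)²/171.3830 = 9.6260
  (58 − 98.6170)²/98.6170 = 16.7288
χ² = 8.8402 + 15.3631 + 9.6260 + 16.7288 = 50.558
df = (2−1)(2−1) = 1. Since 50.558 > 2.706, reject the null hypothesis of independence at α = 0.1.

50.558; reject H₀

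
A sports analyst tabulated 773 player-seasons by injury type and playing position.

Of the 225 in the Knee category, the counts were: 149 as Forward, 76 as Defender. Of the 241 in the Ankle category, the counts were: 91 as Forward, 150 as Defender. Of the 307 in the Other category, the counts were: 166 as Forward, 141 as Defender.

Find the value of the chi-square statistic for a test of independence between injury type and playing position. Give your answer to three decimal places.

38.294

Row totals: 225, 241, 307. Column totals: 406, 367. Grand total N = 773.
Expected counts (row total × column total / N):
  Knee, Forward: 225×406/773 = 118.1759
  Knee, Defender: 225×367/773 = 106.8241
  Ankle, Forward: 241×406/773 = 126.5796
  Ankle, Defender: 241×367/773 = 114.4204
  Other, Forward: 307×406/773 = 161.2445
  Other, Defender: 307×367/773 = 145.7555
Contributions (O − E)²/E:
  (149 − 118.1759)²/118.1759 = 8.0399
  (76 − 106.8241)²/106.8241 = 8.8943
  (91 − 126.5796)²/126.5796 = 10.0009
  (150 − 114.4204)²/114.4204 = 11.0637
  (166 − 161.2445)²/161.2445 = 0.1403
  (141 − 145.7555)²/145.7555 = 0.1552
χ² = 8.0399 + 8.8943 + 10.0009 + 11.0637 + 0.1403 + 0.1552 = 38.294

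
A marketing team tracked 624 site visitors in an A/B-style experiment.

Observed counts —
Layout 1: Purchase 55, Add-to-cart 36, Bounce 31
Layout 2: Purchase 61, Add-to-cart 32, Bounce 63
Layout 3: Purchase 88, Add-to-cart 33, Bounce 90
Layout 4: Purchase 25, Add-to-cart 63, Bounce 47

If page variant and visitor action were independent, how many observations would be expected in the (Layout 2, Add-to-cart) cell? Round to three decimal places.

Row total (Layout 2) = 156; column total (Add-to-cart) = 164; grand total N = 624.
Expected count = (row total × column total) / N = 156 × 164 / 624 = 41.000.

41.000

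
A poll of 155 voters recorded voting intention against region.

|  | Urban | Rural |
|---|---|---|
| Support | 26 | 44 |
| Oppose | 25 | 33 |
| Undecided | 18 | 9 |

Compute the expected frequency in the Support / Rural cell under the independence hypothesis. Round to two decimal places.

38.84

Row total (Support) = 70; column total (Rural) = 86; grand total N = 155.
Expected count = (row total × column total) / N = 70 × 86 / 155 = 38.84.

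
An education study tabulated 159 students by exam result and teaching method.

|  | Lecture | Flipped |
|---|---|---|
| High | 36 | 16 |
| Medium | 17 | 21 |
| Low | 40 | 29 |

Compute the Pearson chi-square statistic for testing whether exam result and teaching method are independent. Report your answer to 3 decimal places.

5.439

Row totals: 52, 38, 69. Column totals: 93, 66. Grand total N = 159.
Expected counts (row total × column total / N):
  High, Lecture: 52×93/159 = 30.4151
  High, Flipped: 52×66/159 = 21.5849
  Medium, Lecture: 38×93/159 = 22.2264
  Medium, Flipped: 38×66/159 = 15.7736
  Low, Lecture: 69×93/159 = 40.3585
  Low, Flipped: 69×66/159 = 28.6415
Contributions (O − E)²/E:
  (36 − 30.4151)²/30.4151 = 1.0255
  (16 − 21.5849)²/21.5849 = 1.4450
  (17 − 22.2264)²/22.2264 = 1.2290
  (21 − 15.7736)²/15.7736 = 1.7317
  (40 − 40.3585)²/40.3585 = 0.0032
  (29 − 28.6415)²/28.6415 = 0.0045
χ² = 1.0255 + 1.4450 + 1.2290 + 1.7317 + 0.0032 + 0.0045 = 5.439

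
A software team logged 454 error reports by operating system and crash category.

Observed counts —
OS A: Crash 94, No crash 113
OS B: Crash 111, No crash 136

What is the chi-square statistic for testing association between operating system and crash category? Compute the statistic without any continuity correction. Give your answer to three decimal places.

Row totals: 207, 247. Column totals: 205, 249. Grand total N = 454.
Expected counts (row total × column total / N):
  OS A, Crash: 207×205/454 = 93.4692
  OS A, No crash: 207×249/454 = 113.5308
  OS B, Crash: 247×205/454 = 111.5308
  OS B, No crash: 247×249/454 = 135.4692
Contributions (O − E)²/E:
  (94 − 93.4692)²/93.4692 = 0.0030
  (113 − 113.5308)²/113.5308 = 0.0025
  (111 − 111.5308)²/111.5308 = 0.0025
  (136 − 135.4692)²/135.4692 = 0.0021
χ² = 0.0030 + 0.0025 + 0.0025 + 0.0021 = 0.010

0.010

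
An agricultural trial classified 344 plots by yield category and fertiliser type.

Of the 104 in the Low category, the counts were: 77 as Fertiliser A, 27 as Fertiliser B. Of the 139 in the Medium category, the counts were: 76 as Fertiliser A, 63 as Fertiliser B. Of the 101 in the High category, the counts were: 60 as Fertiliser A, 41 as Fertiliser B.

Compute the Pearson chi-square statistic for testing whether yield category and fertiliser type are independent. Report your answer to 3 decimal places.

Row totals: 104, 139, 101. Column totals: 213, 131. Grand total N = 344.
Expected counts (row total × column total / N):
  Low, Fertiliser A: 104×213/344 = 64.3953
  Low, Fertiliser B: 104×131/344 = 39.6047
  Medium, Fertiliser A: 139×213/344 = 86.0669
  Medium, Fertiliser B: 139×131/344 = 52.9331
  High, Fertiliser A: 101×213/344 = 62.5378
  High, Fertiliser B: 101×131/344 = 38.4622
Contributions (O − E)²/E:
  (77 − 64.3953)²/64.3953 = 2.4672
  (27 − 39.6047)²/39.6047 = 4.0116
  (76 − 86.0669)²/86.0669 = 1.1775
  (63 − 52.9331)²/52.9331 = 1.9145
  (60 − 62.5378)²/62.5378 = 0.1030
  (41 − 38.4622)²/38.4622 = 0.1674
χ² = 2.4672 + 4.0116 + 1.1775 + 1.9145 + 0.1030 + 0.1674 = 9.841

9.841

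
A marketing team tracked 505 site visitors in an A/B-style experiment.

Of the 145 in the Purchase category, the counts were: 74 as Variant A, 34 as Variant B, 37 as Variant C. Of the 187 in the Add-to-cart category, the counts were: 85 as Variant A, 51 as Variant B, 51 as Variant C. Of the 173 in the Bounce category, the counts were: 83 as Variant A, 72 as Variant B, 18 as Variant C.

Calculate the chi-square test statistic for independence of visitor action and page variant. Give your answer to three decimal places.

24.467

Row totals: 145, 187, 173. Column totals: 242, 157, 106. Grand total N = 505.
Expected counts (row total × column total / N):
  Purchase, Variant A: 145×242/505 = 69.4851
  Purchase, Variant B: 145×157/505 = 45.0792
  Purchase, Variant C: 145×106/505 = 30.4356
  Add-to-cart, Variant A: 187×242/505 = 89.6119
  Add-to-cart, Variant B: 187×157/505 = 58.1366
  Add-to-cart, Variant C: 187×106/505 = 39.2515
  Bounce, Variant A: 173×242/505 = 82.9030
  Bounce, Variant B: 173×157/505 = 53.7842
  Bounce, Variant C: 173×106/505 = 36.3129
Contributions (O − E)²/E:
  (74 − 69.4851)²/69.4851 = 0.2934
  (34 − 45.0792)²/45.0792 = 2.7230
  (37 − 30.4356)²/30.4356 = 1.4158
  (85 − 89.6119)²/89.6119 = 0.2374
  (51 − 58.1366)²/58.1366 = 0.8761
  (51 − 39.2515)²/39.2515 = 3.5165
  (83 − 82.9030)²/82.9030 = 0.0001
  (72 − 53.7842)²/53.7842 = 6.1694
  (18 − 36.3129)²/36.3129 = 9.2353
χ² = 0.2934 + 2.7230 + 1.4158 + 0.2374 + 0.8761 + 3.5165 + 0.0001 + 6.1694 + 9.2353 = 24.467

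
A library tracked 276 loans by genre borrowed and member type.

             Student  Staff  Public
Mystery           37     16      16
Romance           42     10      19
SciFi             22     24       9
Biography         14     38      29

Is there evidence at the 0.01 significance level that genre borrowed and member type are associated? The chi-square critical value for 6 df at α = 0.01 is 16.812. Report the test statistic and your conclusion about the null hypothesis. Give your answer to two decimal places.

41.06; reject H₀

Row totals: 69, 71, 55, 81. Column totals: 115, 88, 73. Grand total N = 276.
Expected counts (row total × column total / N):
  Mystery, Student: 69×115/276 = 28.750
  Mystery, Staff: 69×88/276 = 22.000
  Mystery, Public: 69×73/276 = 18.250
  Romance, Student: 71×115/276 = 29.583
  Romance, Staff: 71×88/276 = 22.638
  Romance, Public: 71×73/276 = 18.779
  SciFi, Student: 55×115/276 = 22.917
  SciFi, Staff: 55×88/276 = 17.536
  SciFi, Public: 55×73/276 = 14.547
  Biography, Student: 81×115/276 = 33.750
  Biography, Staff: 81×88/276 = 25.826
  Biography, Public: 81×73/276 = 21.424
Contributions (O − E)²/E:
  (37 − 28.750)²/28.750 = 2.3674
  (16 − 22.000)²/22.000 = 1.6364
  (16 − 18.250)²/18.250 = 0.2774
  (42 − 29.583)²/29.583 = 5.2118
  (10 − 22.638)²/22.638 = 7.0554
  (19 − 18.779)²/18.779 = 0.0026
  (22 − 22.917)²/22.917 = 0.0367
  (24 − 17.536)²/17.536 = 2.3827
  (9 − 14.547)²/14.547 = 2.1152
  (14 − 33.750)²/33.750 = 11.5574
  (38 − 25.826)²/25.826 = 5.7386
  (29 − 21.424)²/21.424 = 2.6790
χ² = 2.3674 + 1.6364 + 0.2774 + 5.2118 + 7.0554 + 0.0026 + 0.0367 + 2.3827 + 2.1152 + 11.5574 + 5.7386 + 2.6790 = 41.06
df = (4−1)(3−1) = 6. Since 41.06 > 16.812, reject the null hypothesis of independence at α = 0.01.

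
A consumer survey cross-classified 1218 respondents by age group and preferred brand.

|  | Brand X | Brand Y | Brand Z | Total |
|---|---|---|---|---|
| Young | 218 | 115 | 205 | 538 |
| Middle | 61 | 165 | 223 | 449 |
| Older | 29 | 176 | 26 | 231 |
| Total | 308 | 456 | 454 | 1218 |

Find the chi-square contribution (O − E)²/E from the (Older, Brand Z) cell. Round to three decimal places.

Row total (Older) = 231; column total (Brand Z) = 454; N = 1218.
Expected count E = 231 × 454 / 1218 = 86.1034.
Contribution = (O − E)²/E = (26 − 86.1034)² / 86.1034 = 41.954.

41.954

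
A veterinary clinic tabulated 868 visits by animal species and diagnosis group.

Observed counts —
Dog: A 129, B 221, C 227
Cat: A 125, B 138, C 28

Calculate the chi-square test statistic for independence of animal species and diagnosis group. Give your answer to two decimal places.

90.10

Row totals: 577, 291. Column totals: 254, 359, 255. Grand total N = 868.
Expected counts (row total × column total / N):
  Dog, A: 577×254/868 = 168.8456
  Dog, B: 577×359/868 = 238.6440
  Dog, C: 577×255/868 = 169.5104
  Cat, A: 291×254/868 = 85.1544
  Cat, B: 291×359/868 = 120.3560
  Cat, C: 291×255/868 = 85.4896
Contributions (O − E)²/E:
  (129 − 168.8456)²/168.8456 = 9.4031
  (221 − 238.6440)²/238.6440 = 1.3045
  (227 − 169.5104)²/169.5104 = 19.4976
  (125 − 85.1544)²/85.1544 = 18.6446
  (138 − 120.3560)²/120.3560 = 2.5866
  (28 − 85.4896)²/85.4896 = 38.6603
χ² = 9.4031 + 1.3045 + 19.4976 + 18.6446 + 2.5866 + 38.6603 = 90.10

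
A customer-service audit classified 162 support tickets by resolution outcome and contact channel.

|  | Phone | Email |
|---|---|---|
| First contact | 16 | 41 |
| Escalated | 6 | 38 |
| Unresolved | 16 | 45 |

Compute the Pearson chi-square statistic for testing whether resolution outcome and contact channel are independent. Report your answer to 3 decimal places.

3.300

Row totals: 57, 44, 61. Column totals: 38, 124. Grand total N = 162.
Expected counts (row total × column total / N):
  First contact, Phone: 57×38/162 = 13.3704
  First contact, Email: 57×124/162 = 43.6296
  Escalated, Phone: 44×38/162 = 10.3210
  Escalated, Email: 44×124/162 = 33.6790
  Unresolved, Phone: 61×38/162 = 14.3086
  Unresolved, Email: 61×124/162 = 46.6914
Contributions (O − E)²/E:
  (16 − 13.3704)²/13.3704 = 0.5172
  (41 − 43.6296)²/43.6296 = 0.1585
  (6 − 10.3210)²/10.3210 = 1.8090
  (38 − 33.6790)²/33.6790 = 0.5544
  (16 − 14.3086)²/14.3086 = 0.1999
  (45 − 46.6914)²/46.6914 = 0.0613
χ² = 0.5172 + 0.1585 + 1.8090 + 0.5544 + 0.1999 + 0.0613 = 3.300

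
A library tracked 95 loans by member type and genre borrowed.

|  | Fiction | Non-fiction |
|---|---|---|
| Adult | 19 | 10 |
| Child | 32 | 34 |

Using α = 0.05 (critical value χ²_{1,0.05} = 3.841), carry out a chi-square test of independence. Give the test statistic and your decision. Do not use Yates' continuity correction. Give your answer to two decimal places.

2.35; fail to reject H₀

Row totals: 29, 66. Column totals: 51, 44. Grand total N = 95.
Expected counts (row total × column total / N):
  Adult, Fiction: 29×51/95 = 15.568
  Adult, Non-fiction: 29×44/95 = 13.432
  Child, Fiction: 66×51/95 = 35.432
  Child, Non-fiction: 66×44/95 = 30.568
Contributions (O − E)²/E:
  (19 − 15.568)²/15.568 = 0.7566
  (10 − 13.432)²/13.432 = 0.8769
  (32 − 35.432)²/35.432 = 0.3324
  (34 − 30.568)²/30.568 = 0.3853
χ² = 0.7566 + 0.8769 + 0.3324 + 0.3853 = 2.35
df = (2−1)(2−1) = 1. Since 2.35 < 3.841, fail to reject the null hypothesis of independence at α = 0.05.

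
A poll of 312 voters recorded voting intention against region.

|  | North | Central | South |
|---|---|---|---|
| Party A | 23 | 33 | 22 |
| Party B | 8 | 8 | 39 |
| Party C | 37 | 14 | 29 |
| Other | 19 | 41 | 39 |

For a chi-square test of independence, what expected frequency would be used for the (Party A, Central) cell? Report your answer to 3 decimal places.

24.000

Row total (Party A) = 78; column total (Central) = 96; grand total N = 312.
Expected count = (row total × column total) / N = 78 × 96 / 312 = 24.000.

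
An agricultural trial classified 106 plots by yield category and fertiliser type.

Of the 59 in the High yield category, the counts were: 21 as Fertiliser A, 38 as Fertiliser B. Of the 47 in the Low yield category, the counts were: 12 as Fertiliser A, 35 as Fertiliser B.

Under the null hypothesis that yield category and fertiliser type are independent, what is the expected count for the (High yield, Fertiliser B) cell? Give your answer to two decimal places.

40.63

Row total (High yield) = 59; column total (Fertiliser B) = 73; grand total N = 106.
Expected count = (row total × column total) / N = 59 × 73 / 106 = 40.63.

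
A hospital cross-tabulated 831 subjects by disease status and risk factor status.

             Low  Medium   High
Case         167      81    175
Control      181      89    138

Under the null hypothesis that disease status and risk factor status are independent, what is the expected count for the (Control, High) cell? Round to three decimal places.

Row total (Control) = 408; column total (High) = 313; grand total N = 831.
Expected count = (row total × column total) / N = 408 × 313 / 831 = 153.675.

153.675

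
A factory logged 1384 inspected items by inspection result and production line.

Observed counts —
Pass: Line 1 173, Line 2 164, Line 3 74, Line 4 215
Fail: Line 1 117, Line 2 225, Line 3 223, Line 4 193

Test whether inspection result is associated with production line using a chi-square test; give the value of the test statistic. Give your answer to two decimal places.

Row totals: 626, 758. Column totals: 290, 389, 297, 408. Grand total N = 1384.
Expected counts (row total × column total / N):
  Pass, Line 1: 626×290/1384 = 131.171
  Pass, Line 2: 626×389/1384 = 175.949
  Pass, Line 3: 626×297/1384 = 134.337
  Pass, Line 4: 626×408/1384 = 184.543
  Fail, Line 1: 758×290/1384 = 158.829
  Fail, Line 2: 758×389/1384 = 213.051
  Fail, Line 3: 758×297/1384 = 162.663
  Fail, Line 4: 758×408/1384 = 223.457
Contributions (O − E)²/E:
  (173 − 131.171)²/131.171 = 13.3388
  (164 − 175.949)²/175.949 = 0.8115
  (74 − 134.337)²/134.337 = 27.1002
  (215 − 184.543)²/184.543 = 5.0266
  (117 − 158.829)²/158.829 = 11.0160
  (225 − 213.051)²/213.051 = 0.6702
  (223 − 162.663)²/162.663 = 22.3810
  (193 − 223.457)²/223.457 = 4.1513
χ² = 13.3388 + 0.8115 + 27.1002 + 5.0266 + 11.0160 + 0.6702 + 22.3810 + 4.1513 = 84.50

84.50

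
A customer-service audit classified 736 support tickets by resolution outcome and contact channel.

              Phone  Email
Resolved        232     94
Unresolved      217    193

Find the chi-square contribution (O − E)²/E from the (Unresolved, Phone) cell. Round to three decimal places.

4.386

Row total (Unresolved) = 410; column total (Phone) = 449; N = 736.
Expected count E = 410 × 449 / 736 = 250.1223.
Contribution = (O − E)²/E = (217 − 250.1223)² / 250.1223 = 4.386.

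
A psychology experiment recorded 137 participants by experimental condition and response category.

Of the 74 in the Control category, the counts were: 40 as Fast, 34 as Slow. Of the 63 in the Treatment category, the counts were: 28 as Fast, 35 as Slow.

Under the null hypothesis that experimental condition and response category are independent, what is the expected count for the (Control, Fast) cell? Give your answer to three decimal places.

Row total (Control) = 74; column total (Fast) = 68; grand total N = 137.
Expected count = (row total × column total) / N = 74 × 68 / 137 = 36.730.

36.730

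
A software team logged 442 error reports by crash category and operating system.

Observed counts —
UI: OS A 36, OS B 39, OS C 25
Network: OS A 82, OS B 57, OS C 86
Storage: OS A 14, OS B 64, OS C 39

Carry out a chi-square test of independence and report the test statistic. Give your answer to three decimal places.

39.276

Row totals: 100, 225, 117. Column totals: 132, 160, 150. Grand total N = 442.
Expected counts (row total × column total / N):
  UI, OS A: 100×132/442 = 29.8643
  UI, OS B: 100×160/442 = 36.1991
  UI, OS C: 100×150/442 = 33.9367
  Network, OS A: 225×132/442 = 67.1946
  Network, OS B: 225×160/442 = 81.4480
  Network, OS C: 225×150/442 = 76.3575
  Storage, OS A: 117×132/442 = 34.9412
  Storage, OS B: 117×160/442 = 42.3529
  Storage, OS C: 117×150/442 = 39.7059
Contributions (O − E)²/E:
  (36 − 29.8643)²/29.8643 = 1.2606
  (39 − 36.1991)²/36.1991 = 0.2167
  (25 − 33.9367)²/33.9367 = 2.3533
  (82 − 67.1946)²/67.1946 = 3.2622
  (57 − 81.4480)²/81.4480 = 7.3385
  (86 − 76.3575)²/76.3575 = 1.2177
  (14 − 34.9412)²/34.9412 = 12.5506
  (64 − 42.3529)²/42.3529 = 11.0641
  (39 − 39.7059)²/39.7059 = 0.0125
χ² = 1.2606 + 0.2167 + 2.3533 + 3.2622 + 7.3385 + 1.2177 + 12.5506 + 11.0641 + 0.0125 = 39.276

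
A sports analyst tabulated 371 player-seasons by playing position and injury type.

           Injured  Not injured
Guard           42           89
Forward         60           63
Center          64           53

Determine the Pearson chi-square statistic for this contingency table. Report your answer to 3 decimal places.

Row totals: 131, 123, 117. Column totals: 166, 205. Grand total N = 371.
Expected counts (row total × column total / N):
  Guard, Injured: 131×166/371 = 58.6146
  Guard, Not injured: 131×205/371 = 72.3854
  Forward, Injured: 123×166/371 = 55.0350
  Forward, Not injured: 123×205/371 = 67.9650
  Center, Injured: 117×166/371 = 52.3504
  Center, Not injured: 117×205/371 = 64.6496
Contributions (O − E)²/E:
  (42 − 58.6146)²/58.6146 = 4.7095
  (89 − 72.3854)²/72.3854 = 3.8135
  (60 − 55.0350)²/55.0350 = 0.4479
  (63 − 67.9650)²/67.9650 = 0.3627
  (64 − 52.3504)²/52.3504 = 2.5924
  (53 − 64.6496)²/64.6496 = 2.0992
χ² = 4.7095 + 3.8135 + 0.4479 + 0.3627 + 2.5924 + 2.0992 = 14.025

14.025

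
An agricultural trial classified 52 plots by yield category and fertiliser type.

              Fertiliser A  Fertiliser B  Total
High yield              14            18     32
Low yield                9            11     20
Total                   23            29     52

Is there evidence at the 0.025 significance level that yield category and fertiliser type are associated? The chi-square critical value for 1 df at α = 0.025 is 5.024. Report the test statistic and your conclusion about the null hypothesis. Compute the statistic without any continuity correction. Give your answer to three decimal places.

0.008; fail to reject H₀

Grand total N = 52.
Expected counts (row total × column total / N):
  High yield, Fertiliser A: 32×23/52 = 14.1538
  High yield, Fertiliser B: 32×29/52 = 17.8462
  Low yield, Fertiliser A: 20×23/52 = 8.8462
  Low yield, Fertiliser B: 20×29/52 = 11.1538
Contributions (O − E)²/E:
  (14 − 14.1538)²/14.1538 = 0.0017
  (18 − 17.8462)²/17.8462 = 0.0013
  (9 − 8.8462)²/8.8462 = 0.0027
  (11 − 11.1538)²/11.1538 = 0.0021
χ² = 0.0017 + 0.0013 + 0.0027 + 0.0021 = 0.008
df = (2−1)(2−1) = 1. Since 0.008 < 5.024, fail to reject the null hypothesis of independence at α = 0.025.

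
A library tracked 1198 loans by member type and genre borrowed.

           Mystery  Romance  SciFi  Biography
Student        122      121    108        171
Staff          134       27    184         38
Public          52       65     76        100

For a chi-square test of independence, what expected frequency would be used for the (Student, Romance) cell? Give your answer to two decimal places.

Row total (Student) = 522; column total (Romance) = 213; grand total N = 1198.
Expected count = (row total × column total) / N = 522 × 213 / 1198 = 92.81.

92.81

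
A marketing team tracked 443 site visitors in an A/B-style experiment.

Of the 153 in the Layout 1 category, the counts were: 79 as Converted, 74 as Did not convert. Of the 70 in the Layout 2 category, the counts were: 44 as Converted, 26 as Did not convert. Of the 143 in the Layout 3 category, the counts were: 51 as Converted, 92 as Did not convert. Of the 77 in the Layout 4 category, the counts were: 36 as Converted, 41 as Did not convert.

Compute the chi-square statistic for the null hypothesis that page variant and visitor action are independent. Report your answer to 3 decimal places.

15.720

Row totals: 153, 70, 143, 77. Column totals: 210, 233. Grand total N = 443.
Expected counts (row total × column total / N):
  Layout 1, Converted: 153×210/443 = 72.5282
  Layout 1, Did not convert: 153×233/443 = 80.4718
  Layout 2, Converted: 70×210/443 = 33.1828
  Layout 2, Did not convert: 70×233/443 = 36.8172
  Layout 3, Converted: 143×210/443 = 67.7878
  Layout 3, Did not convert: 143×233/443 = 75.2122
  Layout 4, Converted: 77×210/443 = 36.5011
  Layout 4, Did not convert: 77×233/443 = 40.4989
Contributions (O − E)²/E:
  (79 − 72.5282)²/72.5282 = 0.5775
  (74 − 80.4718)²/80.4718 = 0.5205
  (44 − 33.1828)²/33.1828 = 3.5263
  (26 − 36.8172)²/36.8172 = 3.1782
  (51 − 67.7878)²/67.7878 = 4.1575
  (92 − 75.2122)²/75.2122 = 3.7471
  (36 − 36.5011)²/36.5011 = 0.0069
  (41 − 40.4989)²/40.4989 = 0.0062
χ² = 0.5775 + 0.5205 + 3.5263 + 3.1782 + 4.1575 + 3.7471 + 0.0069 + 0.0062 = 15.720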